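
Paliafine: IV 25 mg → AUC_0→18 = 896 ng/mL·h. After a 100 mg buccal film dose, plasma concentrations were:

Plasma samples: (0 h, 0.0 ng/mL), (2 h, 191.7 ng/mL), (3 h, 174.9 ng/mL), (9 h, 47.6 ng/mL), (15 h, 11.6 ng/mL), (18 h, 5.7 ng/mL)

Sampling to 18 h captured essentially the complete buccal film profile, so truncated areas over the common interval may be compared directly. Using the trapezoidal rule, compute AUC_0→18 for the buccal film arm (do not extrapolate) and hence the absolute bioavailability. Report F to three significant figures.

Trapezoidal AUC_0→18 (buccal film):
  [0→2]: (0.0+191.7)/2 × 2 = 191.7
  [2→3]: (191.7+174.9)/2 × 1 = 183.3
  [3→9]: (174.9+47.6)/2 × 6 = 667.5
  [9→15]: (47.6+11.6)/2 × 6 = 177.6
  [15→18]: (11.6+5.7)/2 × 3 = 25.95
  Sum = 1246.05 ng/mL·h
F = (AUC_ev/D_ev)/(AUC_iv/D_iv) = (1246.05/100)/(896/25) = 12.4605/35.84 = 0.3477

F = 0.348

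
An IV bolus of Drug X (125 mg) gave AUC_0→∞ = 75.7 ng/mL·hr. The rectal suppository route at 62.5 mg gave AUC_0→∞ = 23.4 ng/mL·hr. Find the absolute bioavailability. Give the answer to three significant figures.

F = 0.618

F = (AUC_ev / D_ev) / (AUC_iv / D_iv)
  = (23.4/62.5) / (75.7/125)
  = 0.3744 / 0.6056 = 0.6182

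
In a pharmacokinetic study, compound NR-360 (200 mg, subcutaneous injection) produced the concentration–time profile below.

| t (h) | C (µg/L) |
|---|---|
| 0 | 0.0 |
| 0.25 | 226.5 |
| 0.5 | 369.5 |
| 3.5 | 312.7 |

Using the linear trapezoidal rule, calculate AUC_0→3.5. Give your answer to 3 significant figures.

Trapezoidal AUC_0→3.5:
  [0→0.25]: (0.0+226.5)/2 × 0.25 = 28.3125
  [0.25→0.5]: (226.5+369.5)/2 × 0.25 = 74.5
  [0.5→3.5]: (369.5+312.7)/2 × 3 = 1023.3
  Sum = 1126.1125 µg/L·h

AUC = 1130 µg/L·h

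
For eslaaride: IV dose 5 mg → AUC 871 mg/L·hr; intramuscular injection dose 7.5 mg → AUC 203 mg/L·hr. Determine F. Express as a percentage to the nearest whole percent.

F = (AUC_ev / D_ev) / (AUC_iv / D_iv)
  = (203/7.5) / (871/5)
  = 27.0667 / 174.2 = 0.1554
  = 15.54%

F = 16%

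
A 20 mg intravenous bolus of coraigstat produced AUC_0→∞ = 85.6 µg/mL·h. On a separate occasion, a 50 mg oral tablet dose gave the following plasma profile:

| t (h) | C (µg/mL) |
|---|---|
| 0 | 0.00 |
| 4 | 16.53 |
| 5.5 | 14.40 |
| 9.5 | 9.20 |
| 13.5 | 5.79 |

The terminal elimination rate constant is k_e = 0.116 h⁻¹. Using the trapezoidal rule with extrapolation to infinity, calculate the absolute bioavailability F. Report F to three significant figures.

Trapezoidal AUC_0→13.5 (oral tablet):
  [0→4]: (0.00+16.53)/2 × 4 = 33.06
  [4→5.5]: (16.53+14.40)/2 × 1.5 = 23.1975
  [5.5→9.5]: (14.40+9.20)/2 × 4 = 47.2
  [9.5→13.5]: (9.20+5.79)/2 × 4 = 29.98
  Sum = 133.4375 µg/mL·h
Tail: C_last/k_e = 5.79/0.116 = 49.914
AUC_0→∞ (oral tablet) = 133.4375 + 49.914 = 183.3515 µg/mL·h
F = (AUC_ev/D_ev)/(AUC_iv/D_iv) = (183.3515/50)/(85.6/20) = 3.66703/4.28 = 0.8568

F = 0.857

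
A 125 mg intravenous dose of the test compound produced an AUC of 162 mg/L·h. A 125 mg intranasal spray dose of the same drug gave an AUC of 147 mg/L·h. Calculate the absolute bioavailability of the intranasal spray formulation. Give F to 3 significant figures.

F = (AUC_ev / D_ev) / (AUC_iv / D_iv)
  = (147/125) / (162/125)
  = 1.176 / 1.296 = 0.9074

F = 0.907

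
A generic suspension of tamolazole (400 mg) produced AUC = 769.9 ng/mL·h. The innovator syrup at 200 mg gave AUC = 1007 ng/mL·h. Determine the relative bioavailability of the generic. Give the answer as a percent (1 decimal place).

F_rel = 38.2%

F_rel = (AUC_test/D_test) / (AUC_ref/D_ref)
      = (769.9/400) / (1007/200)
      = 1.92475 / 5.035 = 0.3823 = 38.23%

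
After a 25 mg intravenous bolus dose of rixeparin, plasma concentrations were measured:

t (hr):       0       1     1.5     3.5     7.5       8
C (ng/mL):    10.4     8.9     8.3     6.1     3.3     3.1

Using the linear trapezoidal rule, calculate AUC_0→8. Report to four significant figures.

AUC = 48.75 ng/mL·hr

Trapezoidal AUC_0→8:
  [0→1]: (10.4+8.9)/2 × 1 = 9.65
  [1→1.5]: (8.9+8.3)/2 × 0.5 = 4.3
  [1.5→3.5]: (8.3+6.1)/2 × 2 = 14.4
  [3.5→7.5]: (6.1+3.3)/2 × 4 = 18.8
  [7.5→8]: (3.3+3.1)/2 × 0.5 = 1.6
  Sum = 48.75 ng/mL·hr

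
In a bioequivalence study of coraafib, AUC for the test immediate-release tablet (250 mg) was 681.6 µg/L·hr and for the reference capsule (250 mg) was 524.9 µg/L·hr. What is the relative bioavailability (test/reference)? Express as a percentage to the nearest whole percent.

F_rel = (AUC_test/D_test) / (AUC_ref/D_ref)
      = (681.6/250) / (524.9/250)
      = 2.7264 / 2.0996 = 1.2985 = 129.85%

F_rel = 130%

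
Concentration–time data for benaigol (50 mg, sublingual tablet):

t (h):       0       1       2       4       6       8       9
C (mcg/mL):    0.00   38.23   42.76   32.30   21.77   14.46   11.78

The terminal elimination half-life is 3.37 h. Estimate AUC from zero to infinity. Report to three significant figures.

AUC = 295 mcg/mL·h

Trapezoidal AUC_0→9:
  [0→1]: (0.00+38.23)/2 × 1 = 19.115
  [1→2]: (38.23+42.76)/2 × 1 = 40.495
  [2→4]: (42.76+32.30)/2 × 2 = 75.06
  [4→6]: (32.30+21.77)/2 × 2 = 54.07
  [6→8]: (21.77+14.46)/2 × 2 = 36.23
  [8→9]: (14.46+11.78)/2 × 1 = 13.12
  Sum = 238.09 mcg/mL·h
k_e = ln2 / t½ = 0.693147 / 3.37 = 0.2057 h^-1
Extrapolated tail: C_last / k_e = 11.78 / 0.2057 = 57.268
AUC_0→∞ = 238.09 + 57.268 = 295.358 mcg/mL·h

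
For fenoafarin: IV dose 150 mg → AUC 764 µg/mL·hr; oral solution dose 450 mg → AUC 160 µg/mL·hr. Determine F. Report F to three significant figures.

F = 0.0698

F = (AUC_ev / D_ev) / (AUC_iv / D_iv)
  = (160/450) / (764/150)
  = 0.355556 / 5.09333 = 0.0698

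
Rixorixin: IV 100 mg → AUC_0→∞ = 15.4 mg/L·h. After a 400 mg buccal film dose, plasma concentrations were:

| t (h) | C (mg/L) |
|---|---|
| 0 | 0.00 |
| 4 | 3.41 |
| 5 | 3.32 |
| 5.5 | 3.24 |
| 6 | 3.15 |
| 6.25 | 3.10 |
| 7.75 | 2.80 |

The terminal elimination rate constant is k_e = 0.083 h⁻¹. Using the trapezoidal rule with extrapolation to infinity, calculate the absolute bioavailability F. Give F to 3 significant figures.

F = 0.850

Trapezoidal AUC_0→7.75 (buccal film):
  [0→4]: (0.00+3.41)/2 × 4 = 6.82
  [4→5]: (3.41+3.32)/2 × 1 = 3.365
  [5→5.5]: (3.32+3.24)/2 × 0.5 = 1.64
  [5.5→6]: (3.24+3.15)/2 × 0.5 = 1.5975
  [6→6.25]: (3.15+3.10)/2 × 0.25 = 0.78125
  [6.25→7.75]: (3.10+2.80)/2 × 1.5 = 4.425
  Sum = 18.62875 mg/L·h
Tail: C_last/k_e = 2.80/0.083 = 33.735
AUC_0→∞ (buccal film) = 18.62875 + 33.735 = 52.36375 mg/L·h
F = (AUC_ev/D_ev)/(AUC_iv/D_iv) = (52.36375/400)/(15.4/100) = 0.130909/0.154 = 0.8501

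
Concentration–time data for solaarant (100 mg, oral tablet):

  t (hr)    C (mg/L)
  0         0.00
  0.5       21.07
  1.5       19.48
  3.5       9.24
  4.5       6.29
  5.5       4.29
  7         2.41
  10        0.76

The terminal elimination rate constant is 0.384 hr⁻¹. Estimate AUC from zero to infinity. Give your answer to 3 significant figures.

Trapezoidal AUC_0→10:
  [0→0.5]: (0.00+21.07)/2 × 0.5 = 5.2675
  [0.5→1.5]: (21.07+19.48)/2 × 1 = 20.275
  [1.5→3.5]: (19.48+9.24)/2 × 2 = 28.72
  [3.5→4.5]: (9.24+6.29)/2 × 1 = 7.765
  [4.5→5.5]: (6.29+4.29)/2 × 1 = 5.29
  [5.5→7]: (4.29+2.41)/2 × 1.5 = 5.025
  [7→10]: (2.41+0.76)/2 × 3 = 4.755
  Sum = 77.0975 mg/L·hr
Extrapolated tail: C_last / k_e = 0.76 / 0.384 = 1.979
AUC_0→∞ = 77.0975 + 1.979 = 79.0765 mg/L·hr

AUC = 79.1 mg/L·hr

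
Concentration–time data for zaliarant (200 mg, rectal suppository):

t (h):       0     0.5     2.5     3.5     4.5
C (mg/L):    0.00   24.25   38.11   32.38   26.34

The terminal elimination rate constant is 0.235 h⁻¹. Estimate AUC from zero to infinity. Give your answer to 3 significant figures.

AUC = 245 mg/L·h

Trapezoidal AUC_0→4.5:
  [0→0.5]: (0.00+24.25)/2 × 0.5 = 6.0625
  [0.5→2.5]: (24.25+38.11)/2 × 2 = 62.36
  [2.5→3.5]: (38.11+32.38)/2 × 1 = 35.245
  [3.5→4.5]: (32.38+26.34)/2 × 1 = 29.36
  Sum = 133.0275 mg/L·h
Extrapolated tail: C_last / k_e = 26.34 / 0.235 = 112.085
AUC_0→∞ = 133.0275 + 112.085 = 245.1125 mg/L·h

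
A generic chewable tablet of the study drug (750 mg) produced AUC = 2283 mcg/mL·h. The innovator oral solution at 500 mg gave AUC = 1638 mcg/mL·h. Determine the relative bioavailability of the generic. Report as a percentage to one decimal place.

F_rel = (AUC_test/D_test) / (AUC_ref/D_ref)
      = (2283/750) / (1638/500)
      = 3.044 / 3.276 = 0.9292 = 92.92%

F_rel = 92.9%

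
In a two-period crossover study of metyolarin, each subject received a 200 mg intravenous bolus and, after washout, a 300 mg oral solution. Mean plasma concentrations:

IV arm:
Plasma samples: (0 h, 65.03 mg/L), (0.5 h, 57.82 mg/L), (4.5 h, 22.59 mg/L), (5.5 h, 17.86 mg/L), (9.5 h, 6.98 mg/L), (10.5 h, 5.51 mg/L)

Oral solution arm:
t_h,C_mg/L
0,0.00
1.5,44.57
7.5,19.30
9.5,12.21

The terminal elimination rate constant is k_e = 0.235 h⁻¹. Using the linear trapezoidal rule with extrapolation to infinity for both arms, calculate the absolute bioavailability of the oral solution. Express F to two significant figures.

Trapezoidal AUC_0→10.5 (IV):
  [0→0.5]: (65.03+57.82)/2 × 0.5 = 30.7125
  [0.5→4.5]: (57.82+22.59)/2 × 4 = 160.82
  [4.5→5.5]: (22.59+17.86)/2 × 1 = 20.225
  [5.5→9.5]: (17.86+6.98)/2 × 4 = 49.68
  [9.5→10.5]: (6.98+5.51)/2 × 1 = 6.245
  Sum = 267.6825 mg/L·h
IV tail: 5.51/0.235 = 23.447; AUC_iv,0→∞ = 267.6825 + 23.447 = 291.1295 mg/L·h
Trapezoidal AUC_0→9.5 (oral solution):
  [0→1.5]: (0.00+44.57)/2 × 1.5 = 33.4275
  [1.5→7.5]: (44.57+19.30)/2 × 6 = 191.61
  [7.5→9.5]: (19.30+12.21)/2 × 2 = 31.51
  Sum = 256.5475 mg/L·h
oral solution tail: 12.21/0.235 = 51.957; AUC_ev,0→∞ = 256.5475 + 51.957 = 308.5045 mg/L·h
F = (AUC_ev/D_ev)/(AUC_iv/D_iv) = (308.5045/300)/(291.1295/200) = 1.02835/1.4556475 = 0.7065

F = 0.71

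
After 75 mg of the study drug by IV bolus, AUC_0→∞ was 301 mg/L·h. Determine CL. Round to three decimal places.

CL = 0.249 L/h

CL = Dose_iv / AUC_0→∞
   = 75 / 301 = 0.249169 L/h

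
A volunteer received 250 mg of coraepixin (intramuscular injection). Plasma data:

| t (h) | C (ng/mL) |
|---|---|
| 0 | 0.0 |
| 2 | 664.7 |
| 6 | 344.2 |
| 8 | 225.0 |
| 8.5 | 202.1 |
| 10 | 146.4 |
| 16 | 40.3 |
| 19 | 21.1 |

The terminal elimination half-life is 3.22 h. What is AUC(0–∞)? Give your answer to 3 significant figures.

Trapezoidal AUC_0→19:
  [0→2]: (0.0+664.7)/2 × 2 = 664.7
  [2→6]: (664.7+344.2)/2 × 4 = 2017.8
  [6→8]: (344.2+225.0)/2 × 2 = 569.2
  [8→8.5]: (225.0+202.1)/2 × 0.5 = 106.775
  [8.5→10]: (202.1+146.4)/2 × 1.5 = 261.375
  [10→16]: (146.4+40.3)/2 × 6 = 560.1
  [16→19]: (40.3+21.1)/2 × 3 = 92.1
  Sum = 4272.05 ng/mL·h
k_e = ln2 / t½ = 0.693147 / 3.22 = 0.2153 h^-1
Extrapolated tail: C_last / k_e = 21.1 / 0.2153 = 98.003
AUC_0→∞ = 4272.05 + 98.003 = 4370.053 ng/mL·h

AUC = 4370 ng/mL·h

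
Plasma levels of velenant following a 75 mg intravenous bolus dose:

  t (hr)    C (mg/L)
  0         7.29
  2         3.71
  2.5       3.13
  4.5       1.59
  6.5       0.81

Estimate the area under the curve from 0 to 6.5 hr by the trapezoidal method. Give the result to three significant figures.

AUC = 19.8 mg/L·hr

Trapezoidal AUC_0→6.5:
  [0→2]: (7.29+3.71)/2 × 2 = 11.0
  [2→2.5]: (3.71+3.13)/2 × 0.5 = 1.71
  [2.5→4.5]: (3.13+1.59)/2 × 2 = 4.72
  [4.5→6.5]: (1.59+0.81)/2 × 2 = 2.4
  Sum = 19.83 mg/L·hr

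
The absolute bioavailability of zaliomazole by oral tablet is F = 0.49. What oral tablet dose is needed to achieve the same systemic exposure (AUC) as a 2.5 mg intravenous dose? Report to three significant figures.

D_oral = 5.10 mg

For equal systemic exposure: F × D_ev = D_iv
D_ev = D_iv / F = 2.5 / 0.49 = 5.10204 mg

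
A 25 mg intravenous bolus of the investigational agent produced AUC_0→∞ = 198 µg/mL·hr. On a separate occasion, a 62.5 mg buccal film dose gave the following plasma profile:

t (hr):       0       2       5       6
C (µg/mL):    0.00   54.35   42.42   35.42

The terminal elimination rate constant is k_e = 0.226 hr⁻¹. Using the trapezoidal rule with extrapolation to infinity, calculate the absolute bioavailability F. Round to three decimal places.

Trapezoidal AUC_0→6 (buccal film):
  [0→2]: (0.00+54.35)/2 × 2 = 54.35
  [2→5]: (54.35+42.42)/2 × 3 = 145.155
  [5→6]: (42.42+35.42)/2 × 1 = 38.92
  Sum = 238.425 µg/mL·hr
Tail: C_last/k_e = 35.42/0.226 = 156.726
AUC_0→∞ (buccal film) = 238.425 + 156.726 = 395.151 µg/mL·hr
F = (AUC_ev/D_ev)/(AUC_iv/D_iv) = (395.151/62.5)/(198/25) = 6.322416/7.92 = 0.7983

F = 0.798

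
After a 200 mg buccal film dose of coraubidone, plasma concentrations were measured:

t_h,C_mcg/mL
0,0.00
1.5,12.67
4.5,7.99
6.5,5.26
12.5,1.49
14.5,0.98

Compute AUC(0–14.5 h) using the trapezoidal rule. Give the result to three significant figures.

AUC = 76.5 mcg/mL·h

Trapezoidal AUC_0→14.5:
  [0→1.5]: (0.00+12.67)/2 × 1.5 = 9.5025
  [1.5→4.5]: (12.67+7.99)/2 × 3 = 30.99
  [4.5→6.5]: (7.99+5.26)/2 × 2 = 13.25
  [6.5→12.5]: (5.26+1.49)/2 × 6 = 20.25
  [12.5→14.5]: (1.49+0.98)/2 × 2 = 2.47
  Sum = 76.4625 mcg/mL·h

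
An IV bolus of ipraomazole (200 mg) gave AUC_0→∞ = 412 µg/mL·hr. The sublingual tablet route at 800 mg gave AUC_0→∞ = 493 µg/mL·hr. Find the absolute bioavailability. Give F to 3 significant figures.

F = 0.299

F = (AUC_ev / D_ev) / (AUC_iv / D_iv)
  = (493/800) / (412/200)
  = 0.61625 / 2.06 = 0.2992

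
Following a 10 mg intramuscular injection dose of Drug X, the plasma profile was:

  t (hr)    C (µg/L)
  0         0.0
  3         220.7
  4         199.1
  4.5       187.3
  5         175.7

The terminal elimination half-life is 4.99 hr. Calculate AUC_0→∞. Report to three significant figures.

AUC = 1990 µg/L·hr

Trapezoidal AUC_0→5:
  [0→3]: (0.0+220.7)/2 × 3 = 331.05
  [3→4]: (220.7+199.1)/2 × 1 = 209.9
  [4→4.5]: (199.1+187.3)/2 × 0.5 = 96.6
  [4.5→5]: (187.3+175.7)/2 × 0.5 = 90.75
  Sum = 728.3 µg/L·hr
k_e = ln2 / t½ = 0.693147 / 4.99 = 0.1389 hr^-1
Extrapolated tail: C_last / k_e = 175.7 / 0.1389 = 1264.939
AUC_0→∞ = 728.3 + 1264.939 = 1993.239 µg/L·hr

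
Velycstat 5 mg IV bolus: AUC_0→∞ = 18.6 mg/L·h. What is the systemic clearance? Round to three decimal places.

CL = Dose_iv / AUC_0→∞
   = 5 / 18.6 = 0.268817 L/h

CL = 0.269 L/h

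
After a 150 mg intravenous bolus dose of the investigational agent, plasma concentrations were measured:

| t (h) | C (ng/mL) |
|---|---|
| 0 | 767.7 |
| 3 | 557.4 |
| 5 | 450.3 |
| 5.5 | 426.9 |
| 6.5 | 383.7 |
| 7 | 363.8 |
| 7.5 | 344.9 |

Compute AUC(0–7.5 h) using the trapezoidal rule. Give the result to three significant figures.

Trapezoidal AUC_0→7.5:
  [0→3]: (767.7+557.4)/2 × 3 = 1987.65
  [3→5]: (557.4+450.3)/2 × 2 = 1007.7
  [5→5.5]: (450.3+426.9)/2 × 0.5 = 219.3
  [5.5→6.5]: (426.9+383.7)/2 × 1 = 405.3
  [6.5→7]: (383.7+363.8)/2 × 0.5 = 186.875
  [7→7.5]: (363.8+344.9)/2 × 0.5 = 177.175
  Sum = 3984.0 ng/mL·h

AUC = 3980 ng/mL·h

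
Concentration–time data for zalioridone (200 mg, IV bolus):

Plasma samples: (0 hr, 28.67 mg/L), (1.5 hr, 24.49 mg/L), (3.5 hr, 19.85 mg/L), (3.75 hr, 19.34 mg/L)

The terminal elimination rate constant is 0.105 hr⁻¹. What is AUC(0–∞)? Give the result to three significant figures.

Trapezoidal AUC_0→3.75:
  [0→1.5]: (28.67+24.49)/2 × 1.5 = 39.87
  [1.5→3.5]: (24.49+19.85)/2 × 2 = 44.34
  [3.5→3.75]: (19.85+19.34)/2 × 0.25 = 4.89875
  Sum = 89.10875 mg/L·hr
Extrapolated tail: C_last / k_e = 19.34 / 0.105 = 184.190
AUC_0→∞ = 89.10875 + 184.190 = 273.29875 mg/L·hr

AUC = 273 mg/L·hr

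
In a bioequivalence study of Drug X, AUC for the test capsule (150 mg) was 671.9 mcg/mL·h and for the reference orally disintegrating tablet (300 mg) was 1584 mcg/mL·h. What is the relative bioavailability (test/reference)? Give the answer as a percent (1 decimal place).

F_rel = (AUC_test/D_test) / (AUC_ref/D_ref)
      = (671.9/150) / (1584/300)
      = 4.47933 / 5.28 = 0.8484 = 84.84%

F_rel = 84.8%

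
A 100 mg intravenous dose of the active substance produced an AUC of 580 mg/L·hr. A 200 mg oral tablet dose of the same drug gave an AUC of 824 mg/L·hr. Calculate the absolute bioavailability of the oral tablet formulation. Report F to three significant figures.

F = (AUC_ev / D_ev) / (AUC_iv / D_iv)
  = (824/200) / (580/100)
  = 4.12 / 5.8 = 0.7103

F = 0.710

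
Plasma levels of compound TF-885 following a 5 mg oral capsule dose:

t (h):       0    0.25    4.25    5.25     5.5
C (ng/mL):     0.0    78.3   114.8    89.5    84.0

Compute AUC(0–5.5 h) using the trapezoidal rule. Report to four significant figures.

AUC = 519.8 ng/mL·h

Trapezoidal AUC_0→5.5:
  [0→0.25]: (0.0+78.3)/2 × 0.25 = 9.7875
  [0.25→4.25]: (78.3+114.8)/2 × 4 = 386.2
  [4.25→5.25]: (114.8+89.5)/2 × 1 = 102.15
  [5.25→5.5]: (89.5+84.0)/2 × 0.25 = 21.6875
  Sum = 519.825 ng/mL·h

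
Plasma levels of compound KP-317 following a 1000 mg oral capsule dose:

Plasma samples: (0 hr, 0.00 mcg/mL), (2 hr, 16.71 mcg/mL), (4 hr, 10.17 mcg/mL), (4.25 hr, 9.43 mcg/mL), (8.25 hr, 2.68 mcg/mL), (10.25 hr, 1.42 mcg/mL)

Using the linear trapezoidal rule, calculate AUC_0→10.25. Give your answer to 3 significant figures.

Trapezoidal AUC_0→10.25:
  [0→2]: (0.00+16.71)/2 × 2 = 16.71
  [2→4]: (16.71+10.17)/2 × 2 = 26.88
  [4→4.25]: (10.17+9.43)/2 × 0.25 = 2.45
  [4.25→8.25]: (9.43+2.68)/2 × 4 = 24.22
  [8.25→10.25]: (2.68+1.42)/2 × 2 = 4.1
  Sum = 74.36 mcg/mL·hr

AUC = 74.4 mcg/mL·hr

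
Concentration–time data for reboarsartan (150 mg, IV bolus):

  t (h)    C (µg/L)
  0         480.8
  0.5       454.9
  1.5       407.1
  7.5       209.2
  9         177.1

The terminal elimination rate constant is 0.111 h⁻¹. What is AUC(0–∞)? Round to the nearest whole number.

AUC = 4399 µg/L·h

Trapezoidal AUC_0→9:
  [0→0.5]: (480.8+454.9)/2 × 0.5 = 233.925
  [0.5→1.5]: (454.9+407.1)/2 × 1 = 431.0
  [1.5→7.5]: (407.1+209.2)/2 × 6 = 1848.9
  [7.5→9]: (209.2+177.1)/2 × 1.5 = 289.725
  Sum = 2803.55 µg/L·h
Extrapolated tail: C_last / k_e = 177.1 / 0.111 = 1595.495
AUC_0→∞ = 2803.55 + 1595.495 = 4399.045 µg/L·h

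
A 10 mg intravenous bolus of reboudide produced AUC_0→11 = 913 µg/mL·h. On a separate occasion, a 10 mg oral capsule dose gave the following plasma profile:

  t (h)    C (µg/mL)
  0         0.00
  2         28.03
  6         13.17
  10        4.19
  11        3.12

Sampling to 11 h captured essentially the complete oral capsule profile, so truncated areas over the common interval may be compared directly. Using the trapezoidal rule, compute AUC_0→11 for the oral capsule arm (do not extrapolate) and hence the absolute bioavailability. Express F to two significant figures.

F = 0.16

Trapezoidal AUC_0→11 (oral capsule):
  [0→2]: (0.00+28.03)/2 × 2 = 28.03
  [2→6]: (28.03+13.17)/2 × 4 = 82.4
  [6→10]: (13.17+4.19)/2 × 4 = 34.72
  [10→11]: (4.19+3.12)/2 × 1 = 3.655
  Sum = 148.805 µg/mL·h
F = (AUC_ev/D_ev)/(AUC_iv/D_iv) = (148.805/10)/(913/10) = 14.8805/91.3 = 0.1630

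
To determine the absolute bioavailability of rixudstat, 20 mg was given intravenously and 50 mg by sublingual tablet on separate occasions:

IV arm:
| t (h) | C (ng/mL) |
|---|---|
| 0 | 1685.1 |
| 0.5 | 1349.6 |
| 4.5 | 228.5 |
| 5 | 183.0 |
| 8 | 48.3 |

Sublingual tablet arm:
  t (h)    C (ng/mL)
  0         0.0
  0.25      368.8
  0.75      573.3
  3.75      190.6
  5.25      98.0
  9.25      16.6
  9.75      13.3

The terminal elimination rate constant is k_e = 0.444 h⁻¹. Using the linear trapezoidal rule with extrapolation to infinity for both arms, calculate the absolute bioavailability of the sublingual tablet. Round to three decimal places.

F = 0.171

Trapezoidal AUC_0→8 (IV):
  [0→0.5]: (1685.1+1349.6)/2 × 0.5 = 758.675
  [0.5→4.5]: (1349.6+228.5)/2 × 4 = 3156.2
  [4.5→5]: (228.5+183.0)/2 × 0.5 = 102.875
  [5→8]: (183.0+48.3)/2 × 3 = 346.95
  Sum = 4364.7 ng/mL·h
IV tail: 48.3/0.444 = 108.784; AUC_iv,0→∞ = 4364.7 + 108.784 = 4473.484 ng/mL·h
Trapezoidal AUC_0→9.75 (sublingual tablet):
  [0→0.25]: (0.0+368.8)/2 × 0.25 = 46.1
  [0.25→0.75]: (368.8+573.3)/2 × 0.5 = 235.525
  [0.75→3.75]: (573.3+190.6)/2 × 3 = 1145.85
  [3.75→5.25]: (190.6+98.0)/2 × 1.5 = 216.45
  [5.25→9.25]: (98.0+16.6)/2 × 4 = 229.2
  [9.25→9.75]: (16.6+13.3)/2 × 0.5 = 7.475
  Sum = 1880.6 ng/mL·h
sublingual tablet tail: 13.3/0.444 = 29.955; AUC_ev,0→∞ = 1880.6 + 29.955 = 1910.555 ng/mL·h
F = (AUC_ev/D_ev)/(AUC_iv/D_iv) = (1910.555/50)/(4473.484/20) = 38.2111/223.6742 = 0.1708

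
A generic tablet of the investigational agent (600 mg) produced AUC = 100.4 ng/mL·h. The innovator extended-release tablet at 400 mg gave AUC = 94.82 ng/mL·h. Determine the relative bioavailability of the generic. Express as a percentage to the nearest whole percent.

F_rel = (AUC_test/D_test) / (AUC_ref/D_ref)
      = (100.4/600) / (94.82/400)
      = 0.167333 / 0.23705 = 0.7059 = 70.59%

F_rel = 71%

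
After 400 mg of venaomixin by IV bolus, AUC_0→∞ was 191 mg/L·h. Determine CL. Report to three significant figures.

CL = 2.09 L/h

CL = Dose_iv / AUC_0→∞
   = 400 / 191 = 2.09424 L/h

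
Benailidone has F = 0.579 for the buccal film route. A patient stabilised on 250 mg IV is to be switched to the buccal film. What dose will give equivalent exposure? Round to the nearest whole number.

D_buccal = 432 mg

For equal systemic exposure: F × D_ev = D_iv
D_ev = D_iv / F = 250 / 0.579 = 431.779 mg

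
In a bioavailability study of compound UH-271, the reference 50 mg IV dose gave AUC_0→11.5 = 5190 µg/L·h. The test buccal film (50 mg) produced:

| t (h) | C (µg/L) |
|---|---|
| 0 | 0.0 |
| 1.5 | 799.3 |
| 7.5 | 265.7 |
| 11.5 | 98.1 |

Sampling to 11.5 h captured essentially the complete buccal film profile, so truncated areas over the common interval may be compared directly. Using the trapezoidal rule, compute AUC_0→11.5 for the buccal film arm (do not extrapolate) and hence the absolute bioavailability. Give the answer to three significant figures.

F = 0.871

Trapezoidal AUC_0→11.5 (buccal film):
  [0→1.5]: (0.0+799.3)/2 × 1.5 = 599.475
  [1.5→7.5]: (799.3+265.7)/2 × 6 = 3195.0
  [7.5→11.5]: (265.7+98.1)/2 × 4 = 727.6
  Sum = 4522.075 µg/L·h
F = (AUC_ev/D_ev)/(AUC_iv/D_iv) = (4522.075/50)/(5190/50) = 90.4415/103.8 = 0.8713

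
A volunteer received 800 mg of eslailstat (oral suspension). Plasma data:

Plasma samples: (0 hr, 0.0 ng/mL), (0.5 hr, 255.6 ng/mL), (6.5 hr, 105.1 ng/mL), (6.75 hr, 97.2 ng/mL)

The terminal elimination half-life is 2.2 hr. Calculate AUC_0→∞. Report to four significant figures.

AUC = 1480 ng/mL·hr

Trapezoidal AUC_0→6.75:
  [0→0.5]: (0.0+255.6)/2 × 0.5 = 63.9
  [0.5→6.5]: (255.6+105.1)/2 × 6 = 1082.1
  [6.5→6.75]: (105.1+97.2)/2 × 0.25 = 25.2875
  Sum = 1171.2875 ng/mL·hr
k_e = ln2 / t½ = 0.693147 / 2.2 = 0.3151 hr^-1
Extrapolated tail: C_last / k_e = 97.2 / 0.3151 = 308.474
AUC_0→∞ = 1171.2875 + 308.474 = 1479.7615 ng/mL·hr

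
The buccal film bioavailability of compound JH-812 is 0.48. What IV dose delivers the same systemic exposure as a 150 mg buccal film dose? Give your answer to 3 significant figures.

Systemic exposure from an extravascular dose = F × D_ev, so the equivalent IV dose is F × D_ev.
D_iv = F × D_ev = 0.48 × 150 = 72 mg

D_iv = 72.0 mg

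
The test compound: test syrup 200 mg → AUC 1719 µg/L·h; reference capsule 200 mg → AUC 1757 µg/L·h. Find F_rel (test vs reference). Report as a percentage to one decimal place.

F_rel = (AUC_test/D_test) / (AUC_ref/D_ref)
      = (1719/200) / (1757/200)
      = 8.595 / 8.785 = 0.9784 = 97.84%

F_rel = 97.8%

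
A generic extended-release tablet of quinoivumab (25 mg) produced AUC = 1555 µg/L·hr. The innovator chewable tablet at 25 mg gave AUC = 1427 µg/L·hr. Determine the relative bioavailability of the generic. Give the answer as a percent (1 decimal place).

F_rel = (AUC_test/D_test) / (AUC_ref/D_ref)
      = (1555/25) / (1427/25)
      = 62.2 / 57.08 = 1.0897 = 108.97%

F_rel = 109.0%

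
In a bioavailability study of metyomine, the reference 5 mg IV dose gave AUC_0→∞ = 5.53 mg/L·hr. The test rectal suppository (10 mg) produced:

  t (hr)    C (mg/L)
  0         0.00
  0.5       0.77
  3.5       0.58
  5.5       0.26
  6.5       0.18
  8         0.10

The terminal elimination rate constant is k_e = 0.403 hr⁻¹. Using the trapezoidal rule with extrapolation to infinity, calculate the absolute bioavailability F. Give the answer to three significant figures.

Trapezoidal AUC_0→8 (rectal suppository):
  [0→0.5]: (0.00+0.77)/2 × 0.5 = 0.1925
  [0.5→3.5]: (0.77+0.58)/2 × 3 = 2.025
  [3.5→5.5]: (0.58+0.26)/2 × 2 = 0.84
  [5.5→6.5]: (0.26+0.18)/2 × 1 = 0.22
  [6.5→8]: (0.18+0.10)/2 × 1.5 = 0.21
  Sum = 3.4875 mg/L·hr
Tail: C_last/k_e = 0.10/0.403 = 0.248
AUC_0→∞ (rectal suppository) = 3.4875 + 0.248 = 3.7355 mg/L·hr
F = (AUC_ev/D_ev)/(AUC_iv/D_iv) = (3.7355/10)/(5.53/5) = 0.37355/1.106 = 0.3377

F = 0.338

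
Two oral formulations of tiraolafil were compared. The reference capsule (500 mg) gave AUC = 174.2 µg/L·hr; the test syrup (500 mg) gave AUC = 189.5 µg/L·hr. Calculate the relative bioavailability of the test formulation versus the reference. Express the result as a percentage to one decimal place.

F_rel = 108.8%

F_rel = (AUC_test/D_test) / (AUC_ref/D_ref)
      = (189.5/500) / (174.2/500)
      = 0.379 / 0.3484 = 1.0878 = 108.78%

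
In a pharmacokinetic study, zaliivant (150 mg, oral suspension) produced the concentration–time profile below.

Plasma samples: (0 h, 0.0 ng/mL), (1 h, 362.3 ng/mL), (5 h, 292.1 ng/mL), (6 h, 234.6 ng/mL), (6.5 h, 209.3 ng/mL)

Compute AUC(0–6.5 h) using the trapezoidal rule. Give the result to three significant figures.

Trapezoidal AUC_0→6.5:
  [0→1]: (0.0+362.3)/2 × 1 = 181.15
  [1→5]: (362.3+292.1)/2 × 4 = 1308.8
  [5→6]: (292.1+234.6)/2 × 1 = 263.35
  [6→6.5]: (234.6+209.3)/2 × 0.5 = 110.975
  Sum = 1864.275 ng/mL·h

AUC = 1860 ng/mL·h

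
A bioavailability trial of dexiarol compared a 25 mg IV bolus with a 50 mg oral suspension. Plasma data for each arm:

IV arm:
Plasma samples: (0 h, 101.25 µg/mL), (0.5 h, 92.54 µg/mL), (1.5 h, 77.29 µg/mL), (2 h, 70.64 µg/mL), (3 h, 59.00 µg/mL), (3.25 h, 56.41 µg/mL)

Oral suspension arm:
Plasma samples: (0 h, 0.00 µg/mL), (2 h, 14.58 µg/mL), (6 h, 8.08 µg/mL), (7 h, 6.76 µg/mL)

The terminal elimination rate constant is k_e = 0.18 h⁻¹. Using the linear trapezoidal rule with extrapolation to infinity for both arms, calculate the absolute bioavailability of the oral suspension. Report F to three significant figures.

F = 0.0931

Trapezoidal AUC_0→3.25 (IV):
  [0→0.5]: (101.25+92.54)/2 × 0.5 = 48.4475
  [0.5→1.5]: (92.54+77.29)/2 × 1 = 84.915
  [1.5→2]: (77.29+70.64)/2 × 0.5 = 36.9825
  [2→3]: (70.64+59.00)/2 × 1 = 64.82
  [3→3.25]: (59.00+56.41)/2 × 0.25 = 14.42625
  Sum = 249.59125 µg/mL·h
IV tail: 56.41/0.18 = 313.389; AUC_iv,0→∞ = 249.59125 + 313.389 = 562.98025 µg/mL·h
Trapezoidal AUC_0→7 (oral suspension):
  [0→2]: (0.00+14.58)/2 × 2 = 14.58
  [2→6]: (14.58+8.08)/2 × 4 = 45.32
  [6→7]: (8.08+6.76)/2 × 1 = 7.42
  Sum = 67.32 µg/mL·h
oral suspension tail: 6.76/0.18 = 37.556; AUC_ev,0→∞ = 67.32 + 37.556 = 104.876 µg/mL·h
F = (AUC_ev/D_ev)/(AUC_iv/D_iv) = (104.876/50)/(562.98025/25) = 2.09752/22.51921 = 0.0931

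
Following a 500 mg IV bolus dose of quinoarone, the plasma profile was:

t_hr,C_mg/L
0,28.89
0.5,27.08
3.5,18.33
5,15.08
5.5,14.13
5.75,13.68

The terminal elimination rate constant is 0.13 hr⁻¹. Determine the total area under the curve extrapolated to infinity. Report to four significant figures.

AUC = 223.2 mg/L·hr

Trapezoidal AUC_0→5.75:
  [0→0.5]: (28.89+27.08)/2 × 0.5 = 13.9925
  [0.5→3.5]: (27.08+18.33)/2 × 3 = 68.115
  [3.5→5]: (18.33+15.08)/2 × 1.5 = 25.0575
  [5→5.5]: (15.08+14.13)/2 × 0.5 = 7.3025
  [5.5→5.75]: (14.13+13.68)/2 × 0.25 = 3.47625
  Sum = 117.94375 mg/L·hr
Extrapolated tail: C_last / k_e = 13.68 / 0.13 = 105.231
AUC_0→∞ = 117.94375 + 105.231 = 223.17475 mg/L·hr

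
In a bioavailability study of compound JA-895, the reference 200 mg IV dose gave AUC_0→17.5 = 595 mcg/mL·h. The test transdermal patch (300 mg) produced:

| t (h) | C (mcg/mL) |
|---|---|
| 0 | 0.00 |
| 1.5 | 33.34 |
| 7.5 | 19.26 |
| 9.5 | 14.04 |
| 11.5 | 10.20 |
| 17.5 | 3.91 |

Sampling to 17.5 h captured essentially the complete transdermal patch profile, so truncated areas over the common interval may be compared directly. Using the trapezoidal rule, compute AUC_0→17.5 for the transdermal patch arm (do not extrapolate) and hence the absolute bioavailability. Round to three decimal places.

F = 0.317

Trapezoidal AUC_0→17.5 (transdermal patch):
  [0→1.5]: (0.00+33.34)/2 × 1.5 = 25.005
  [1.5→7.5]: (33.34+19.26)/2 × 6 = 157.8
  [7.5→9.5]: (19.26+14.04)/2 × 2 = 33.3
  [9.5→11.5]: (14.04+10.20)/2 × 2 = 24.24
  [11.5→17.5]: (10.20+3.91)/2 × 6 = 42.33
  Sum = 282.675 mcg/mL·h
F = (AUC_ev/D_ev)/(AUC_iv/D_iv) = (282.675/300)/(595/200) = 0.94225/2.975 = 0.3167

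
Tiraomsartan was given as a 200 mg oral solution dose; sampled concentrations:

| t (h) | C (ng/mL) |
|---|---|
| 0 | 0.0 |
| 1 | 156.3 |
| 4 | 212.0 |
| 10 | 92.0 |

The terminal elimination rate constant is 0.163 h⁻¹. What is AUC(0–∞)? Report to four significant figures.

Trapezoidal AUC_0→10:
  [0→1]: (0.0+156.3)/2 × 1 = 78.15
  [1→4]: (156.3+212.0)/2 × 3 = 552.45
  [4→10]: (212.0+92.0)/2 × 6 = 912.0
  Sum = 1542.6 ng/mL·h
Extrapolated tail: C_last / k_e = 92.0 / 0.163 = 564.417
AUC_0→∞ = 1542.6 + 564.417 = 2107.017 ng/mL·h

AUC = 2107 ng/mL·h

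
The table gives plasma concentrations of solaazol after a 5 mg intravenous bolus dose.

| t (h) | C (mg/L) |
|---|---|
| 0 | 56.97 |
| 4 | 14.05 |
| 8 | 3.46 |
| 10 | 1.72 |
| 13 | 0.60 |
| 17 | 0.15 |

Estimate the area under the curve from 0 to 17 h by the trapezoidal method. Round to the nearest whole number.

Trapezoidal AUC_0→17:
  [0→4]: (56.97+14.05)/2 × 4 = 142.04
  [4→8]: (14.05+3.46)/2 × 4 = 35.02
  [8→10]: (3.46+1.72)/2 × 2 = 5.18
  [10→13]: (1.72+0.60)/2 × 3 = 3.48
  [13→17]: (0.60+0.15)/2 × 4 = 1.5
  Sum = 187.22 mg/L·h

AUC = 187 mg/L·h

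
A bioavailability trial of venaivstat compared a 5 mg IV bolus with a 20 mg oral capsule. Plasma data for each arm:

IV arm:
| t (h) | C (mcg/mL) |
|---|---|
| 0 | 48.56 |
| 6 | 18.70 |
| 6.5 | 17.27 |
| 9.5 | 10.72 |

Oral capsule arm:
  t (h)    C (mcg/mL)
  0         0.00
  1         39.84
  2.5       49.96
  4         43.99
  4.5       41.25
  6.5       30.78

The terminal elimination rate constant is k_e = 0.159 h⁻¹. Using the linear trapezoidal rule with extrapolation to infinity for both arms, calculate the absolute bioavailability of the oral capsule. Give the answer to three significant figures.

F = 0.347

Trapezoidal AUC_0→9.5 (IV):
  [0→6]: (48.56+18.70)/2 × 6 = 201.78
  [6→6.5]: (18.70+17.27)/2 × 0.5 = 8.9925
  [6.5→9.5]: (17.27+10.72)/2 × 3 = 41.985
  Sum = 252.7575 mcg/mL·h
IV tail: 10.72/0.159 = 67.421; AUC_iv,0→∞ = 252.7575 + 67.421 = 320.1785 mcg/mL·h
Trapezoidal AUC_0→6.5 (oral capsule):
  [0→1]: (0.00+39.84)/2 × 1 = 19.92
  [1→2.5]: (39.84+49.96)/2 × 1.5 = 67.35
  [2.5→4]: (49.96+43.99)/2 × 1.5 = 70.4625
  [4→4.5]: (43.99+41.25)/2 × 0.5 = 21.31
  [4.5→6.5]: (41.25+30.78)/2 × 2 = 72.03
  Sum = 251.0725 mcg/mL·h
oral capsule tail: 30.78/0.159 = 193.585; AUC_ev,0→∞ = 251.0725 + 193.585 = 444.6575 mcg/mL·h
F = (AUC_ev/D_ev)/(AUC_iv/D_iv) = (444.6575/20)/(320.1785/5) = 22.232875/64.0357 = 0.3472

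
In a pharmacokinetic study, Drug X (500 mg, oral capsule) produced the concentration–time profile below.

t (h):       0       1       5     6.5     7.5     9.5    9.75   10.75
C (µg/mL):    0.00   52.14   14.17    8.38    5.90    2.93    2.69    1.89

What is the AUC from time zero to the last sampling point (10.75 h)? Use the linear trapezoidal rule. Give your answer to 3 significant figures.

AUC = 195 µg/mL·h

Trapezoidal AUC_0→10.75:
  [0→1]: (0.00+52.14)/2 × 1 = 26.07
  [1→5]: (52.14+14.17)/2 × 4 = 132.62
  [5→6.5]: (14.17+8.38)/2 × 1.5 = 16.9125
  [6.5→7.5]: (8.38+5.90)/2 × 1 = 7.14
  [7.5→9.5]: (5.90+2.93)/2 × 2 = 8.83
  [9.5→9.75]: (2.93+2.69)/2 × 0.25 = 0.7025
  [9.75→10.75]: (2.69+1.89)/2 × 1 = 2.29
  Sum = 194.565 µg/mL·h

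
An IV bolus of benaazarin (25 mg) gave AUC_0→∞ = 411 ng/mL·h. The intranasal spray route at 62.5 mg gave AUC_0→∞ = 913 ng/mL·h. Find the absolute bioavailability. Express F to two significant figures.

F = (AUC_ev / D_ev) / (AUC_iv / D_iv)
  = (913/62.5) / (411/25)
  = 14.608 / 16.44 = 0.8886

F = 0.89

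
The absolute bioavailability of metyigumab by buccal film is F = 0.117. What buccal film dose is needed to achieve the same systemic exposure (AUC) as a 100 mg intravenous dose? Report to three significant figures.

D_buccal = 855 mg

For equal systemic exposure: F × D_ev = D_iv
D_ev = D_iv / F = 100 / 0.117 = 854.701 mg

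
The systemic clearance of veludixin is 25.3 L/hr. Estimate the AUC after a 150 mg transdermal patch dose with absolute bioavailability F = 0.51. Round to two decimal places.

AUC = 3.02 mg/L·hr

AUC_0→∞ = F × Dose / CL
        = 0.51 × 150 / 25.3 = 3.02372 mg/L·hr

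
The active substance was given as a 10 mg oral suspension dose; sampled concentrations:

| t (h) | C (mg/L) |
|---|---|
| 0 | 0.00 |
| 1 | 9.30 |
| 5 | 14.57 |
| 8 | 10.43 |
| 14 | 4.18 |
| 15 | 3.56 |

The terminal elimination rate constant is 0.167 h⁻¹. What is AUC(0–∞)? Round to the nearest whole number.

AUC = 159 mg/L·h

Trapezoidal AUC_0→15:
  [0→1]: (0.00+9.30)/2 × 1 = 4.65
  [1→5]: (9.30+14.57)/2 × 4 = 47.74
  [5→8]: (14.57+10.43)/2 × 3 = 37.5
  [8→14]: (10.43+4.18)/2 × 6 = 43.83
  [14→15]: (4.18+3.56)/2 × 1 = 3.87
  Sum = 137.59 mg/L·h
Extrapolated tail: C_last / k_e = 3.56 / 0.167 = 21.317
AUC_0→∞ = 137.59 + 21.317 = 158.907 mg/L·h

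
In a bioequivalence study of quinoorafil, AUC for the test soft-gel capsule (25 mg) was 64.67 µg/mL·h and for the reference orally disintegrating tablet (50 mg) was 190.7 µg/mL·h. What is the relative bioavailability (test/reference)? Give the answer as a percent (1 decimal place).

F_rel = 67.8%

F_rel = (AUC_test/D_test) / (AUC_ref/D_ref)
      = (64.67/25) / (190.7/50)
      = 2.5868 / 3.814 = 0.6782 = 67.82%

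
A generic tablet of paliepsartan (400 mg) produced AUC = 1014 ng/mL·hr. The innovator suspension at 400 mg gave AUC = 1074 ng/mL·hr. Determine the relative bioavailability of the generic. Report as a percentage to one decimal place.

F_rel = (AUC_test/D_test) / (AUC_ref/D_ref)
      = (1014/400) / (1074/400)
      = 2.535 / 2.685 = 0.9441 = 94.41%

F_rel = 94.4%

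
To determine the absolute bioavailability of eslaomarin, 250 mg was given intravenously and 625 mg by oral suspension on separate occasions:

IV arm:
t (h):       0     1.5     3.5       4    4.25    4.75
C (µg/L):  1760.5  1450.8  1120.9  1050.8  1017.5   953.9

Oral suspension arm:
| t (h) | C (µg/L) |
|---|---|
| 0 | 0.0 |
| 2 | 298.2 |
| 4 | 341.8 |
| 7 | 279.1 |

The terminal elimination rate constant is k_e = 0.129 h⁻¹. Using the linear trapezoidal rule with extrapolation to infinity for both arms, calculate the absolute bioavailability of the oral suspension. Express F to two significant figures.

Trapezoidal AUC_0→4.75 (IV):
  [0→1.5]: (1760.5+1450.8)/2 × 1.5 = 2408.475
  [1.5→3.5]: (1450.8+1120.9)/2 × 2 = 2571.7
  [3.5→4]: (1120.9+1050.8)/2 × 0.5 = 542.925
  [4→4.25]: (1050.8+1017.5)/2 × 0.25 = 258.5375
  [4.25→4.75]: (1017.5+953.9)/2 × 0.5 = 492.85
  Sum = 6274.4875 µg/L·h
IV tail: 953.9/0.129 = 7394.574; AUC_iv,0→∞ = 6274.4875 + 7394.574 = 13669.0615 µg/L·h
Trapezoidal AUC_0→7 (oral suspension):
  [0→2]: (0.0+298.2)/2 × 2 = 298.2
  [2→4]: (298.2+341.8)/2 × 2 = 640.0
  [4→7]: (341.8+279.1)/2 × 3 = 931.35
  Sum = 1869.55 µg/L·h
oral suspension tail: 279.1/0.129 = 2163.566; AUC_ev,0→∞ = 1869.55 + 2163.566 = 4033.116 µg/L·h
F = (AUC_ev/D_ev)/(AUC_iv/D_iv) = (4033.116/625)/(13669.0615/250) = 6.4529856/54.676246 = 0.1180

F = 0.12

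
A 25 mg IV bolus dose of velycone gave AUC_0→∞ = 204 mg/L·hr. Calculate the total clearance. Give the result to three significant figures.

CL = Dose_iv / AUC_0→∞
   = 25 / 204 = 0.122549 L/hr

CL = 0.123 L/hr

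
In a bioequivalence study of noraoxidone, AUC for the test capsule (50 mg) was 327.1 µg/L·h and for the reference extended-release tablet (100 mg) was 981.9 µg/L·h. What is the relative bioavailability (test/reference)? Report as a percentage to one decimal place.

F_rel = (AUC_test/D_test) / (AUC_ref/D_ref)
      = (327.1/50) / (981.9/100)
      = 6.542 / 9.819 = 0.6663 = 66.63%

F_rel = 66.6%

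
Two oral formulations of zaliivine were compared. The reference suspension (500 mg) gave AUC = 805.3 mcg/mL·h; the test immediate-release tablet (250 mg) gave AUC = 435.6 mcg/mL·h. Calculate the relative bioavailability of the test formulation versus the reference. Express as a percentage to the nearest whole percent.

F_rel = 108%

F_rel = (AUC_test/D_test) / (AUC_ref/D_ref)
      = (435.6/250) / (805.3/500)
      = 1.7424 / 1.6106 = 1.0818 = 108.18%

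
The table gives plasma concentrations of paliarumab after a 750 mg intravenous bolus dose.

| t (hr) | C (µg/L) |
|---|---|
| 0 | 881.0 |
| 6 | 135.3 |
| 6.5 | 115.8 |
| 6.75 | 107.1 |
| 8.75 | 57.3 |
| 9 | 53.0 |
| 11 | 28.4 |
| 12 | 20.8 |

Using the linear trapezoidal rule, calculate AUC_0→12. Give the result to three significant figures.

AUC = 3420 µg/L·hr

Trapezoidal AUC_0→12:
  [0→6]: (881.0+135.3)/2 × 6 = 3048.9
  [6→6.5]: (135.3+115.8)/2 × 0.5 = 62.775
  [6.5→6.75]: (115.8+107.1)/2 × 0.25 = 27.8625
  [6.75→8.75]: (107.1+57.3)/2 × 2 = 164.4
  [8.75→9]: (57.3+53.0)/2 × 0.25 = 13.7875
  [9→11]: (53.0+28.4)/2 × 2 = 81.4
  [11→12]: (28.4+20.8)/2 × 1 = 24.6
  Sum = 3423.725 µg/L·hr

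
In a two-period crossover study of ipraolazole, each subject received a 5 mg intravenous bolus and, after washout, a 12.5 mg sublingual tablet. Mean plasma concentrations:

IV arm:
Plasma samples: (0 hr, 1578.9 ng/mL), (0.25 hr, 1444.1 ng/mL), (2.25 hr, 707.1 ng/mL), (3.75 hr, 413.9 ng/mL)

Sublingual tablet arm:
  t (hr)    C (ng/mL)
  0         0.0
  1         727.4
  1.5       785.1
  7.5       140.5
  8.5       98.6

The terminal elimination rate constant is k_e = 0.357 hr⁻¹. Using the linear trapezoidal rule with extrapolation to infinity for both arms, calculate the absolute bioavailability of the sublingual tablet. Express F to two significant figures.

Trapezoidal AUC_0→3.75 (IV):
  [0→0.25]: (1578.9+1444.1)/2 × 0.25 = 377.875
  [0.25→2.25]: (1444.1+707.1)/2 × 2 = 2151.2
  [2.25→3.75]: (707.1+413.9)/2 × 1.5 = 840.75
  Sum = 3369.825 ng/mL·hr
IV tail: 413.9/0.357 = 1159.384; AUC_iv,0→∞ = 3369.825 + 1159.384 = 4529.209 ng/mL·hr
Trapezoidal AUC_0→8.5 (sublingual tablet):
  [0→1]: (0.0+727.4)/2 × 1 = 363.7
  [1→1.5]: (727.4+785.1)/2 × 0.5 = 378.125
  [1.5→7.5]: (785.1+140.5)/2 × 6 = 2776.8
  [7.5→8.5]: (140.5+98.6)/2 × 1 = 119.55
  Sum = 3638.175 ng/mL·hr
sublingual tablet tail: 98.6/0.357 = 276.190; AUC_ev,0→∞ = 3638.175 + 276.190 = 3914.365 ng/mL·hr
F = (AUC_ev/D_ev)/(AUC_iv/D_iv) = (3914.365/12.5)/(4529.209/5) = 313.1492/905.8418 = 0.3457

F = 0.35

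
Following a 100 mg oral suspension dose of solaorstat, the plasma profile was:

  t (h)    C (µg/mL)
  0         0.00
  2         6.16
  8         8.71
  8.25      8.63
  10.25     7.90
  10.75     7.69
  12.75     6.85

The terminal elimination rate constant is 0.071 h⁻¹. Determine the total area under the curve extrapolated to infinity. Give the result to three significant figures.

AUC = 184 µg/mL·h

Trapezoidal AUC_0→12.75:
  [0→2]: (0.00+6.16)/2 × 2 = 6.16
  [2→8]: (6.16+8.71)/2 × 6 = 44.61
  [8→8.25]: (8.71+8.63)/2 × 0.25 = 2.1675
  [8.25→10.25]: (8.63+7.90)/2 × 2 = 16.53
  [10.25→10.75]: (7.90+7.69)/2 × 0.5 = 3.8975
  [10.75→12.75]: (7.69+6.85)/2 × 2 = 14.54
  Sum = 87.905 µg/mL·h
Extrapolated tail: C_last / k_e = 6.85 / 0.071 = 96.479
AUC_0→∞ = 87.905 + 96.479 = 184.384 µg/mL·h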